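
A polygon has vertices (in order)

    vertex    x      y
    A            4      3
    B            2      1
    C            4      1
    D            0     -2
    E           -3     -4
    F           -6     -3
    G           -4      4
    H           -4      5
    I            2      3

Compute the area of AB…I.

Σ = (-2) + (-2) + (-8) + (-6) + (-15) + (-36) + (-4) + (-22) + (-6) = -101
Area = |Σ|/2 = 50.5.

50.5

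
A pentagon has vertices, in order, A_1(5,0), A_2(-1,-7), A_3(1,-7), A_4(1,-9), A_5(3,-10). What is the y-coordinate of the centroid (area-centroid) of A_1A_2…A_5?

Apply the shoelace formula. First the cross-terms c_i = x_i·y_{i+1} − x_{i+1}·y_i:
  -35, 14, -2, 17, 50  ⇒  2A = 44, A = 22.
Then Σ (y_i + y_{i+1})·c_i = -742, so ȳ = -742 / (6·22) = -371/66.

-371/66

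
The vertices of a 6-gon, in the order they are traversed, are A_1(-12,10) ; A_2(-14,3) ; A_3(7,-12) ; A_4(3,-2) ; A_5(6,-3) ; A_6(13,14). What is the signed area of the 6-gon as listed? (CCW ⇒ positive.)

Apply the surveyor's formula: 2A = Σ (x_i·y_{i+1} − x_{i+1}·y_i), indices taken mod 6.
Cross-terms: 104, 147, 22, 3, 123, 298  ⇒  Σ = 697
Signed area = Σ/2 = 348.5 (positive ⇒ counter-clockwise traversal).

348.5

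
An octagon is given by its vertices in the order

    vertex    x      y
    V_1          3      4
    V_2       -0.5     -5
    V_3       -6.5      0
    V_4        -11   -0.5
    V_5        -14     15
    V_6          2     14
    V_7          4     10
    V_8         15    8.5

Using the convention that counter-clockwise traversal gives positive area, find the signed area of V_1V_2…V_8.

Apply the shoelace formula: 2A = Σ (x_i·y_{i+1} − x_{i+1}·y_i), indices taken mod 8.
Σ = (-13) + (-32.5) + (3.25) + (-172) + (-226) + (-36) + (-116) + (34.5) = -557.75
Signed area = Σ/2 = -278.875 (negative ⇒ clockwise traversal).

-278.875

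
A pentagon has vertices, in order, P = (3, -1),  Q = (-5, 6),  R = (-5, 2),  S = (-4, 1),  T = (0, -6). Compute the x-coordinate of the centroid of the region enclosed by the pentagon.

Apply Gauss's area formula. First the cross-terms c_i = x_i·y_{i+1} − x_{i+1}·y_i:
  13, 20, 3, 24, 18  ⇒  2A = 78, A = 39.
Then Σ (x_i + x_{i+1})·c_i = -295, so x̄ = -295 / (6·39) = -295/234.

-295/234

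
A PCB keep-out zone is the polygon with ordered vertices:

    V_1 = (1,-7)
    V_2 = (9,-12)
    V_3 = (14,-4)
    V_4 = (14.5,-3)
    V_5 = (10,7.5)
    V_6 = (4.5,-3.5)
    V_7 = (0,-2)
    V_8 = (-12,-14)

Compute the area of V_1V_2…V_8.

167

Apply the shoelace formula: 2A = Σ (x_i·y_{i+1} − x_{i+1}·y_i), indices taken mod 8.
Cross-terms: 51, 132, 16, 138.75, -68.75, -9, -24, 98  ⇒  Σ = 334
Area = |Σ|/2 = 167.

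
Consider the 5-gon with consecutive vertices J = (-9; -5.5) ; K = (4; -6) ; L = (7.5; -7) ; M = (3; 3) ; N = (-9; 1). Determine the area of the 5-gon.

112.5

Cross-terms: 76, 17, 43.5, 30, 58.5  ⇒  Σ = 225
Area = |Σ|/2 = 112.5.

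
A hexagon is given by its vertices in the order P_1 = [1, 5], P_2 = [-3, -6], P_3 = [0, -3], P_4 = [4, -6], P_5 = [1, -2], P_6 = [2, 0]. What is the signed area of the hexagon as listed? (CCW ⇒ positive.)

21

Apply Gauss's area formula: 2A = Σ (x_i·y_{i+1} − x_{i+1}·y_i), indices taken mod 6.
Σ = (9) + (9) + (12) + (-2) + (4) + (10) = 42
Signed area = Σ/2 = 21 (positive ⇒ counter-clockwise traversal).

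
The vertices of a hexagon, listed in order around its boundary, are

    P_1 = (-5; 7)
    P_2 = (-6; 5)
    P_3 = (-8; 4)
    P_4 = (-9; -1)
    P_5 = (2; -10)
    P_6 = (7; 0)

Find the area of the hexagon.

144

Apply Gauss's area formula: 2A = Σ (x_i·y_{i+1} − x_{i+1}·y_i), indices taken mod 6.
Cross-terms: 17, 16, 44, 92, 70, 49  ⇒  Σ = 288
Area = |Σ|/2 = 144.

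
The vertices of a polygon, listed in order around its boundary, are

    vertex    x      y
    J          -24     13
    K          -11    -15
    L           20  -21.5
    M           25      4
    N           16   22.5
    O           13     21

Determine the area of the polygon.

Σ = (503) + (536.5) + (617.5) + (498.5) + (43.5) + (673) = 2872
Area = |Σ|/2 = 1436.

1436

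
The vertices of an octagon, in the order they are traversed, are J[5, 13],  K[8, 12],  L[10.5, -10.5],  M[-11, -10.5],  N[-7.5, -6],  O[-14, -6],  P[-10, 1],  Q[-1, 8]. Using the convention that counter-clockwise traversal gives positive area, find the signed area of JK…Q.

-368.75

Apply Gauss's area formula: 2A = Σ (x_i·y_{i+1} − x_{i+1}·y_i), indices taken mod 8.
Σ = (-44) + (-210) + (-225.75) + (-12.75) + (-39) + (-74) + (-79) + (-53) = -737.5
Signed area = Σ/2 = -368.75 (negative ⇒ clockwise traversal).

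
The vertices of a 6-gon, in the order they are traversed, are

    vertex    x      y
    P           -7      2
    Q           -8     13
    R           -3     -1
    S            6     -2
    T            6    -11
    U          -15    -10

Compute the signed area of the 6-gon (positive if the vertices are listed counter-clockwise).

Apply Gauss's area formula: 2A = Σ (x_i·y_{i+1} − x_{i+1}·y_i), indices taken mod 6.
P→Q: (-7)(13) − (-8)(2) = -75
Q→R: (-8)(-1) − (-3)(13) = 47
R→S: (-3)(-2) − (6)(-1) = 12
S→T: (6)(-11) − (6)(-2) = -54
T→U: (6)(-10) − (-15)(-11) = -225
U→P: (-15)(2) − (-7)(-10) = -100
Σ = -395
Signed area = Σ/2 = -197.5 (negative ⇒ clockwise traversal).

-197.5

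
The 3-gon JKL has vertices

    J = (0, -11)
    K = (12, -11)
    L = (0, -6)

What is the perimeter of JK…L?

30

|JK| = √((12)² + (0)²) = √144 = 12
|KL| = √((-12)² + (5)²) = √169 = 13
|LJ| = √((0)² + (-5)²) = √25 = 5
Perimeter = 12 + 13 + 5 = 30.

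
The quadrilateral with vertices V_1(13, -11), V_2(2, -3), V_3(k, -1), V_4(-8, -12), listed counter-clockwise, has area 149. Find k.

-9

Write out the shoelace sum; only the two edges meeting at V_3 involve k:
2·Area = [(2·(-1) − k·(-3)) + (k·(-12) − (-8)·(-1))] + 227
       = -9·k + 217 = 298
⇒ k = -9.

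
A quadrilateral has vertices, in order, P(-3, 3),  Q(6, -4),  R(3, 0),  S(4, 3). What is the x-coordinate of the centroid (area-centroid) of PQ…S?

29/18

Apply Gauss's area formula. First the cross-terms c_i = x_i·y_{i+1} − x_{i+1}·y_i:
  -6, 12, 9, 21  ⇒  2A = 36, A = 18.
Then Σ (x_i + x_{i+1})·c_i = 174, so x̄ = 174 / (6·18) = 29/18.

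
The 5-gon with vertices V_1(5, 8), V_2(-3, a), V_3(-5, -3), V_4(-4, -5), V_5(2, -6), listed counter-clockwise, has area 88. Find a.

5

The doubled signed area Σ (x_i y_{i+1} − x_{i+1} y_i) is linear in a.
With a=0 it equals 126; the coefficient of a is 10 (from the two edges through V_2).
So 10·a + 126 = 2·88 = 176 ⇒ a = 5.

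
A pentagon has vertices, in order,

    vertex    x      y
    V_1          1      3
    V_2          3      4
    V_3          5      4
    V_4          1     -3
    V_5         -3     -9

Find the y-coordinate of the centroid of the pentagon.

Apply the shoelace (surveyor's) formula. First the cross-terms c_i = x_i·y_{i+1} − x_{i+1}·y_i:
  -5, -8, -19, -18, 0  ⇒  2A = -50, A = -25.
Then Σ (y_i + y_{i+1})·c_i = 98, so ȳ = 98 / (6·(-25)) = -49/75.

-49/75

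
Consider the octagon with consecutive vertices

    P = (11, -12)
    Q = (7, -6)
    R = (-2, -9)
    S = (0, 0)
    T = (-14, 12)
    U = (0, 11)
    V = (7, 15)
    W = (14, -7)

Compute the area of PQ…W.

319

P→Q: (11)(-6) − (7)(-12) = 18
Q→R: (7)(-9) − (-2)(-6) = -75
R→S: (-2)(0) − (0)(-9) = 0
S→T: (0)(12) − (-14)(0) = 0
T→U: (-14)(11) − (0)(12) = -154
U→V: (0)(15) − (7)(11) = -77
V→W: (7)(-7) − (14)(15) = -259
W→P: (14)(-12) − (11)(-7) = -91
Σ = -638
Area = |Σ|/2 = 319.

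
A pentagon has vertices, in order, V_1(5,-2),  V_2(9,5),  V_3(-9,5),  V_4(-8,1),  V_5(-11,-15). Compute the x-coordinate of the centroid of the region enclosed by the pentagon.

Apply the shoelace (surveyor's) formula. First the cross-terms c_i = x_i·y_{i+1} − x_{i+1}·y_i:
  43, 90, 31, 131, 97  ⇒  2A = 392, A = 196.
Then Σ (x_i + x_{i+1})·c_i = -2996, so x̄ = -2996 / (6·196) = -107/42.

-107/42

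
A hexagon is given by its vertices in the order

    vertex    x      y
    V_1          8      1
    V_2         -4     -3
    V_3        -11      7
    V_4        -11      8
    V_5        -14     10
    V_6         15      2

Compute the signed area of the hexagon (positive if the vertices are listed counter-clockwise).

-134.5

Apply the shoelace formula: 2A = Σ (x_i·y_{i+1} − x_{i+1}·y_i), indices taken mod 6.
Σ = (-20) + (-61) + (-11) + (2) + (-178) + (-1) = -269
Signed area = Σ/2 = -134.5 (negative ⇒ clockwise traversal).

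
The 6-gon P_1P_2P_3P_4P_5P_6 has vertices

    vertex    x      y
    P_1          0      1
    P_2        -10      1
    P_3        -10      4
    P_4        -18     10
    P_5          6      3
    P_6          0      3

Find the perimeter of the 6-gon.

|P_1P_2| = √((-10)² + (0)²) = √100 = 10
|P_2P_3| = √((0)² + (3)²) = √9 = 3
|P_3P_4| = √((-8)² + (6)²) = √100 = 10
|P_4P_5| = √((24)² + (-7)²) = √625 = 25
|P_5P_6| = √((-6)² + (0)²) = √36 = 6
|P_6P_1| = √((0)² + (-2)²) = √4 = 2
Perimeter = 10 + 3 + 10 + 25 + 6 + 2 = 56.

56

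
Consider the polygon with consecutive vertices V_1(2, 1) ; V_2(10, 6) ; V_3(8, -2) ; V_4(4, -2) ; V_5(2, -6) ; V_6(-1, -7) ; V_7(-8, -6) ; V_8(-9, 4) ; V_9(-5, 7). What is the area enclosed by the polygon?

156

Apply the surveyor's formula: 2A = Σ (x_i·y_{i+1} − x_{i+1}·y_i), indices taken mod 9.
Σ = (2) + (-68) + (-8) + (-20) + (-20) + (-50) + (-86) + (-43) + (-19) = -312
Area = |Σ|/2 = 156.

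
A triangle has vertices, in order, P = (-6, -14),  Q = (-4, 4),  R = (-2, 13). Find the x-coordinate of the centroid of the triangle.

-4

Apply the surveyor's formula. First the cross-terms c_i = x_i·y_{i+1} − x_{i+1}·y_i:
  -80, -44, 106  ⇒  2A = -18, A = -9.
Then Σ (x_i + x_{i+1})·c_i = 216, so x̄ = 216 / (6·(-9)) = -4.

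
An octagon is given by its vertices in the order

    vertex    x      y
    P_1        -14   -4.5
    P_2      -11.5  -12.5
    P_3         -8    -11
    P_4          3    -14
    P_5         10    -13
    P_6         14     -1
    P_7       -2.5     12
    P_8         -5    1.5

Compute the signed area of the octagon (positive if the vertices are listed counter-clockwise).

Apply the shoelace (surveyor's) formula: 2A = Σ (x_i·y_{i+1} − x_{i+1}·y_i), indices taken mod 8.
Cross-terms: 123.25, 26.5, 145, 101, 172, 165.5, 56.25, 43.5  ⇒  Σ = 833
Signed area = Σ/2 = 416.5 (positive ⇒ counter-clockwise traversal).

416.5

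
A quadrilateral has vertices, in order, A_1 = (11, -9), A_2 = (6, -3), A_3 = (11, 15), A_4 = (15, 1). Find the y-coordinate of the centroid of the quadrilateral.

43/27

Apply the surveyor's formula. First the cross-terms c_i = x_i·y_{i+1} − x_{i+1}·y_i:
  21, 123, -214, -146  ⇒  2A = -216, A = -108.
Then Σ (y_i + y_{i+1})·c_i = -1032, so ȳ = -1032 / (6·(-108)) = 43/27.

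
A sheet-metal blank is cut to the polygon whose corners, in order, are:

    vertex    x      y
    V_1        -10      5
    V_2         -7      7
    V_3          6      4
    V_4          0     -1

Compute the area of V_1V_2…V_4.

Apply Gauss's area formula: 2A = Σ (x_i·y_{i+1} − x_{i+1}·y_i), indices taken mod 4.
Σ = (-35) + (-70) + (-6) + (-10) = -121
Area = |Σ|/2 = 60.5.

60.5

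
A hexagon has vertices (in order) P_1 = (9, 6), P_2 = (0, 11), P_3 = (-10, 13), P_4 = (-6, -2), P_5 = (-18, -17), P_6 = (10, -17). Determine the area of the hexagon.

531

Apply Gauss's area formula: 2A = Σ (x_i·y_{i+1} − x_{i+1}·y_i), indices taken mod 6.
Cross-terms: 99, 110, 98, 66, 476, 213  ⇒  Σ = 1062
Area = |Σ|/2 = 531.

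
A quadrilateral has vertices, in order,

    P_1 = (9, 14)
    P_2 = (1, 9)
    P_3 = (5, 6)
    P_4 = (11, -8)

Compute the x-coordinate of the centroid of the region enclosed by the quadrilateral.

815/111

Apply the shoelace (surveyor's) formula. First the cross-terms c_i = x_i·y_{i+1} − x_{i+1}·y_i:
  67, -39, -106, 226  ⇒  2A = 148, A = 74.
Then Σ (x_i + x_{i+1})·c_i = 3260, so x̄ = 3260 / (6·74) = 815/111.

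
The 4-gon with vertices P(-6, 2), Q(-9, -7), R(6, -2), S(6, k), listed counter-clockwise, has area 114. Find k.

7

Write out the shoelace sum; only the two edges meeting at S involve k:
2·Area = [(6·k − 6·(-2)) + (6·2 − (-6)·k)] + 120
       = 12·k + 144 = 228
⇒ k = 7.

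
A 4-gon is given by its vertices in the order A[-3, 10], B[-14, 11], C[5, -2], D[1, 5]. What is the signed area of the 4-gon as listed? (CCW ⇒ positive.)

A→B: (-3)(11) − (-14)(10) = 107
B→C: (-14)(-2) − (5)(11) = -27
C→D: (5)(5) − (1)(-2) = 27
D→A: (1)(10) − (-3)(5) = 25
Σ = 132
Signed area = Σ/2 = 66 (positive ⇒ counter-clockwise traversal).

66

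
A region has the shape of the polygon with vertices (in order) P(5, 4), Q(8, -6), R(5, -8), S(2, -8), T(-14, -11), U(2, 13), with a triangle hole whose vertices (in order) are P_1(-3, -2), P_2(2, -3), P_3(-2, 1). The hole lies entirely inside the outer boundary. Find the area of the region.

227.5

Outer boundary:
Apply Gauss's area formula: 2A = Σ (x_i·y_{i+1} − x_{i+1}·y_i), indices taken mod 6.
Σ = (-62) + (-34) + (-24) + (-134) + (-160) + (-57) = -471
Area = |Σ|/2 = 235.5.
Hole:
P_1→P_2: (-3)(-3) − (2)(-2) = 13
P_2→P_3: (2)(1) − (-2)(-3) = -4
P_3→P_1: (-2)(-2) − (-3)(1) = 7
Σ = 16
Area = |Σ|/2 = 8.
Net area = 235.5 − 8 = 227.5.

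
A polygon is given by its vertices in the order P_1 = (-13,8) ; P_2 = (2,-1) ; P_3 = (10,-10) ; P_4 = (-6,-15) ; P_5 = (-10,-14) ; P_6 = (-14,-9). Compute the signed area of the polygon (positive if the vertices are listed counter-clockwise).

-312

Apply the shoelace (surveyor's) formula: 2A = Σ (x_i·y_{i+1} − x_{i+1}·y_i), indices taken mod 6.
Cross-terms: -3, -10, -210, -66, -106, -229  ⇒  Σ = -624
Signed area = Σ/2 = -312 (negative ⇒ clockwise traversal).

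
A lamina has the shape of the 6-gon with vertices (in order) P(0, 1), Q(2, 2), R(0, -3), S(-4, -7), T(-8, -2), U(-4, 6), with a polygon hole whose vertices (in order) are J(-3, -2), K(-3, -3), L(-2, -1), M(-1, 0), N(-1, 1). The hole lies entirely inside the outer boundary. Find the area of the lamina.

62.5

Outer boundary:
Σ = (-2) + (-6) + (-12) + (-48) + (-56) + (-4) = -128
Area = |Σ|/2 = 64.
Hole:
Cross-terms: 3, -3, -1, -1, 5  ⇒  Σ = 3
Area = |Σ|/2 = 1.5.
Net area = 64 − 1.5 = 62.5.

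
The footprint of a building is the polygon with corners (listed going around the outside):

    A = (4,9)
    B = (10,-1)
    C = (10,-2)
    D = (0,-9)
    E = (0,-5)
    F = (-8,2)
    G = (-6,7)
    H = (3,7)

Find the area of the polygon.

A→B: (4)(-1) − (10)(9) = -94
B→C: (10)(-2) − (10)(-1) = -10
C→D: (10)(-9) − (0)(-2) = -90
D→E: (0)(-5) − (0)(-9) = 0
E→F: (0)(2) − (-8)(-5) = -40
F→G: (-8)(7) − (-6)(2) = -44
G→H: (-6)(7) − (3)(7) = -63
H→A: (3)(9) − (4)(7) = -1
Σ = -342
Area = |Σ|/2 = 171.

171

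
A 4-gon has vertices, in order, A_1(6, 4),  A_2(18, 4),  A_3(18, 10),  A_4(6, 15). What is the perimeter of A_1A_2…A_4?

42

|A_1A_2| = √((12)² + (0)²) = √144 = 12
|A_2A_3| = √((0)² + (6)²) = √36 = 6
|A_3A_4| = √((-12)² + (5)²) = √169 = 13
|A_4A_1| = √((0)² + (-11)²) = √121 = 11
Perimeter = 12 + 6 + 13 + 11 = 42.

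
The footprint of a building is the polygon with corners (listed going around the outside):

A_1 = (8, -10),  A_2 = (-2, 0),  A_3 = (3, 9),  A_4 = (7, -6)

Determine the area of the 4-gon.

Σ = (-20) + (-18) + (-81) + (-22) = -141
Area = |Σ|/2 = 70.5.

70.5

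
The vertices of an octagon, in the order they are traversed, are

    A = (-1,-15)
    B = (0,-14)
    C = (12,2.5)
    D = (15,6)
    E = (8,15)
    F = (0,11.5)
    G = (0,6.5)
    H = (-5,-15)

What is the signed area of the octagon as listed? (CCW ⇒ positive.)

289

Apply the shoelace formula: 2A = Σ (x_i·y_{i+1} − x_{i+1}·y_i), indices taken mod 8.
Σ = (14) + (168) + (34.5) + (177) + (92) + (0) + (32.5) + (60) = 578
Signed area = Σ/2 = 289 (positive ⇒ counter-clockwise traversal).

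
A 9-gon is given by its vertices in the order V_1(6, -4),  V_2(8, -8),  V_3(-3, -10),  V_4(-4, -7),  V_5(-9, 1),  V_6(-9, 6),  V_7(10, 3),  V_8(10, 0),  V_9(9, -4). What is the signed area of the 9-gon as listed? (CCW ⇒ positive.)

-210

Apply Gauss's area formula: 2A = Σ (x_i·y_{i+1} − x_{i+1}·y_i), indices taken mod 9.
Σ = (-16) + (-104) + (-19) + (-67) + (-45) + (-87) + (-30) + (-40) + (-12) = -420
Signed area = Σ/2 = -210 (negative ⇒ clockwise traversal).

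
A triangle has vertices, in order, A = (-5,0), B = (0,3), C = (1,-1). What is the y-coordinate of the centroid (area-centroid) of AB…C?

2/3

Apply the shoelace (surveyor's) formula. First the cross-terms c_i = x_i·y_{i+1} − x_{i+1}·y_i:
  -15, -3, -5  ⇒  2A = -23, A = -11.5.
Then Σ (y_i + y_{i+1})·c_i = -46, so ȳ = -46 / (6·(-11.5)) = 2/3.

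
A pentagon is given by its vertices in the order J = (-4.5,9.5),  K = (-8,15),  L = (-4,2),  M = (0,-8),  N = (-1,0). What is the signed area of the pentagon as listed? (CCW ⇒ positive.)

Apply Gauss's area formula: 2A = Σ (x_i·y_{i+1} − x_{i+1}·y_i), indices taken mod 5.
Σ = (8.5) + (44) + (32) + (-8) + (-9.5) = 67
Signed area = Σ/2 = 33.5 (positive ⇒ counter-clockwise traversal).

33.5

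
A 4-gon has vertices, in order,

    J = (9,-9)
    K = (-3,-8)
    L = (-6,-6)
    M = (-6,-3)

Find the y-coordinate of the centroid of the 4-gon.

-431/66

Apply the shoelace formula. First the cross-terms c_i = x_i·y_{i+1} − x_{i+1}·y_i:
  -99, -30, -18, 81  ⇒  2A = -66, A = -33.
Then Σ (y_i + y_{i+1})·c_i = 1293, so ȳ = 1293 / (6·(-33)) = -431/66.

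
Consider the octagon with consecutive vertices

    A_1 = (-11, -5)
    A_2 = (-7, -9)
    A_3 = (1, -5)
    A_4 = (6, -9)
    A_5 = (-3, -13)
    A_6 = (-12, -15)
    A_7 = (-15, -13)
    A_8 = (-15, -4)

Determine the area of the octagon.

Apply the surveyor's formula: 2A = Σ (x_i·y_{i+1} − x_{i+1}·y_i), indices taken mod 8.
Σ = (64) + (44) + (21) + (-105) + (-111) + (-69) + (-135) + (31) = -260
Area = |Σ|/2 = 130.

130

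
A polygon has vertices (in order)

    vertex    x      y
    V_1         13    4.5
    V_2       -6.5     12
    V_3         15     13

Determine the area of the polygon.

Σ = (185.25) + (-264.5) + (-101.5) = -180.75
Area = |Σ|/2 = 90.375.

90.375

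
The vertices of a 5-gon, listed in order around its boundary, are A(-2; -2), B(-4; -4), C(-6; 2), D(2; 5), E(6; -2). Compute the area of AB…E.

Apply Gauss's area formula: 2A = Σ (x_i·y_{i+1} − x_{i+1}·y_i), indices taken mod 5.
Σ = (0) + (-32) + (-34) + (-34) + (-16) = -116
Area = |Σ|/2 = 58.

58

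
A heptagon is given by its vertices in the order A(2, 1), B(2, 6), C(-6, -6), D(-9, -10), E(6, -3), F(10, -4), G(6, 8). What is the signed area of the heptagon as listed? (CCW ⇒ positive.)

113.5

Apply the shoelace formula: 2A = Σ (x_i·y_{i+1} − x_{i+1}·y_i), indices taken mod 7.
Σ = (10) + (24) + (6) + (87) + (6) + (104) + (-10) = 227
Signed area = Σ/2 = 113.5 (positive ⇒ counter-clockwise traversal).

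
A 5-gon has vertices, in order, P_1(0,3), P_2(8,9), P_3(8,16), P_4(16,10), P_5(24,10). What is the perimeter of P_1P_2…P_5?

60

|P_1P_2| = √((8)² + (6)²) = √100 = 10
|P_2P_3| = √((0)² + (7)²) = √49 = 7
|P_3P_4| = √((8)² + (-6)²) = √100 = 10
|P_4P_5| = √((8)² + (0)²) = √64 = 8
|P_5P_1| = √((-24)² + (-7)²) = √625 = 25
Perimeter = 10 + 7 + 10 + 8 + 25 = 60.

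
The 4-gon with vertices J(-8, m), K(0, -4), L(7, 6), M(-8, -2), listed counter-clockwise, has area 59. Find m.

Write out the shoelace sum; only the two edges meeting at J involve m:
2·Area = [((-8)·m − (-8)·(-2)) + ((-8)·(-4) − 0·m)] + 62
       = -8·m + 78 = 118
⇒ m = -5.

-5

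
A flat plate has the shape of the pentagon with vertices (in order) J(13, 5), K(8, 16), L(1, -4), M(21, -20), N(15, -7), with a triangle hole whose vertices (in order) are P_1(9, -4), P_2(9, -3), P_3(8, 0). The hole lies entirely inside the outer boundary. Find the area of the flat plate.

251

Outer boundary:
Apply the shoelace (surveyor's) formula: 2A = Σ (x_i·y_{i+1} − x_{i+1}·y_i), indices taken mod 5.
Σ = (168) + (-48) + (64) + (153) + (166) = 503
Area = |Σ|/2 = 251.5.
Hole:
Apply Gauss's area formula: 2A = Σ (x_i·y_{i+1} − x_{i+1}·y_i), indices taken mod 3.
Σ = (9) + (24) + (-32) = 1
Area = |Σ|/2 = 0.5.
Net area = 251.5 − 0.5 = 251.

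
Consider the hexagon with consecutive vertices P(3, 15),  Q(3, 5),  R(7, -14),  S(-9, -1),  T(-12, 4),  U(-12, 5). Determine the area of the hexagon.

Apply the shoelace (surveyor's) formula: 2A = Σ (x_i·y_{i+1} − x_{i+1}·y_i), indices taken mod 6.
Cross-terms: -30, -77, -133, -48, -12, -195  ⇒  Σ = -495
Area = |Σ|/2 = 247.5.

247.5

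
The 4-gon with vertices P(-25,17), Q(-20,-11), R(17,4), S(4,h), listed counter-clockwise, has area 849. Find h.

The doubled signed area Σ (x_i y_{i+1} − x_{i+1} y_i) is linear in h.
With h=0 it equals 774; the coefficient of h is 42 (from the two edges through S).
So 42·h + 774 = 2·849 = 1698 ⇒ h = 22.

22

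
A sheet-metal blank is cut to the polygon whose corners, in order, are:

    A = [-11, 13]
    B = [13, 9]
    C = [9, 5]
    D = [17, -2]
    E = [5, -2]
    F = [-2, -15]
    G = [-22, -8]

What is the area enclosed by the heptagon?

Apply the shoelace formula: 2A = Σ (x_i·y_{i+1} − x_{i+1}·y_i), indices taken mod 7.
Cross-terms: -268, -16, -103, -24, -79, -314, -374  ⇒  Σ = -1178
Area = |Σ|/2 = 589.

589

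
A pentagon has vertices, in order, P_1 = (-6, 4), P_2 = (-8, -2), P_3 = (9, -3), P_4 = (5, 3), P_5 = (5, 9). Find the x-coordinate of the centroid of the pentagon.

10/29

Apply the shoelace formula. First the cross-terms c_i = x_i·y_{i+1} − x_{i+1}·y_i:
  44, 42, 42, 30, 74  ⇒  2A = 232, A = 116.
Then Σ (x_i + x_{i+1})·c_i = 240, so x̄ = 240 / (6·116) = 10/29.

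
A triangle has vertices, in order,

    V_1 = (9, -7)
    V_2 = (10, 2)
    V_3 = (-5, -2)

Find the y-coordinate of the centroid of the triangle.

Apply the shoelace formula. First the cross-terms c_i = x_i·y_{i+1} − x_{i+1}·y_i:
  88, -10, 53  ⇒  2A = 131, A = 65.5.
Then Σ (y_i + y_{i+1})·c_i = -917, so ȳ = -917 / (6·65.5) = -7/3.

-7/3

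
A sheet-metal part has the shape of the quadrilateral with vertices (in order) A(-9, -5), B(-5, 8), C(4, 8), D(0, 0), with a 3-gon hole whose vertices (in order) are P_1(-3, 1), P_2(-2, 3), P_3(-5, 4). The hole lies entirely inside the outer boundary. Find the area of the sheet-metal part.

Outer boundary:
Apply Gauss's area formula: 2A = Σ (x_i·y_{i+1} − x_{i+1}·y_i), indices taken mod 4.
Σ = (-97) + (-72) + (0) + (0) = -169
Area = |Σ|/2 = 84.5.
Hole:
Σ = (-7) + (7) + (7) = 7
Area = |Σ|/2 = 3.5.
Net area = 84.5 − 3.5 = 81.

81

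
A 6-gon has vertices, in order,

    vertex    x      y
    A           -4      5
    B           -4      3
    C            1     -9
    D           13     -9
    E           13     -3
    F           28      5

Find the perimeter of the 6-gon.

82

|AB| = √((0)² + (-2)²) = √4 = 2
|BC| = √((5)² + (-12)²) = √169 = 13
|CD| = √((12)² + (0)²) = √144 = 12
|DE| = √((0)² + (6)²) = √36 = 6
|EF| = √((15)² + (8)²) = √289 = 17
|FA| = √((-32)² + (0)²) = √1024 = 32
Perimeter = 2 + 13 + 12 + 6 + 17 + 32 = 82.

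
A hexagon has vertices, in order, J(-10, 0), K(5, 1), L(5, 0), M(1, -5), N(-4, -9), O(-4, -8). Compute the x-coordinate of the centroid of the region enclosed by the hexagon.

Apply the surveyor's formula. First the cross-terms c_i = x_i·y_{i+1} − x_{i+1}·y_i:
  -10, -5, -25, -29, -4, -80  ⇒  2A = -153, A = -76.5.
Then Σ (x_i + x_{i+1})·c_i = 1089, so x̄ = 1089 / (6·(-76.5)) = -121/51.

-121/51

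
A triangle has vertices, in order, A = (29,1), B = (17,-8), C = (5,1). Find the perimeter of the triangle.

|AB| = √((-12)² + (-9)²) = √225 = 15
|BC| = √((-12)² + (9)²) = √225 = 15
|CA| = √((24)² + (0)²) = √576 = 24
Perimeter = 15 + 15 + 24 = 54.

54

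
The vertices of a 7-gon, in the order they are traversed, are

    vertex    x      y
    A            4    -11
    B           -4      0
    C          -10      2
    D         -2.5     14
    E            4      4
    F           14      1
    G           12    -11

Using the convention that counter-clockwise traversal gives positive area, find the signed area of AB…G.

Apply the shoelace formula: 2A = Σ (x_i·y_{i+1} − x_{i+1}·y_i), indices taken mod 7.
A→B: (4)(0) − (-4)(-11) = -44
B→C: (-4)(2) − (-10)(0) = -8
C→D: (-10)(14) − (-2.5)(2) = -135
D→E: (-2.5)(4) − (4)(14) = -66
E→F: (4)(1) − (14)(4) = -52
F→G: (14)(-11) − (12)(1) = -166
G→A: (12)(-11) − (4)(-11) = -88
Σ = -559
Signed area = Σ/2 = -279.5 (negative ⇒ clockwise traversal).

-279.5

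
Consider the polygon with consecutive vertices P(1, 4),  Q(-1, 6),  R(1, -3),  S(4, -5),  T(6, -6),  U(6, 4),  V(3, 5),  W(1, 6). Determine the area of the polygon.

54.5

Apply the shoelace (surveyor's) formula: 2A = Σ (x_i·y_{i+1} − x_{i+1}·y_i), indices taken mod 8.
Σ = (10) + (-3) + (7) + (6) + (60) + (18) + (13) + (-2) = 109
Area = |Σ|/2 = 54.5.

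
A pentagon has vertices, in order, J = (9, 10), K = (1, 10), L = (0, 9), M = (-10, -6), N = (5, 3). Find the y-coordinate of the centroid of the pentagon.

390/101

Apply the shoelace formula. First the cross-terms c_i = x_i·y_{i+1} − x_{i+1}·y_i:
  80, 9, 90, 0, 23  ⇒  2A = 202, A = 101.
Then Σ (y_i + y_{i+1})·c_i = 2340, so ȳ = 2340 / (6·101) = 390/101.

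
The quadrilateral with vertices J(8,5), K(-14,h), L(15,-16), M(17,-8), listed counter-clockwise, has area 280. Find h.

5

Write out the shoelace sum; only the two edges meeting at K involve h:
2·Area = [(8·h − (-14)·5) + ((-14)·(-16) − 15·h)] + 301
       = -7·h + 595 = 560
⇒ h = 5.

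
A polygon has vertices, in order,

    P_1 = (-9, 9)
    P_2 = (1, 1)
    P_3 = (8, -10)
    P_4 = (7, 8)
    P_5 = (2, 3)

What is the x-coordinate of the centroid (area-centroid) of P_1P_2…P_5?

287/74

Apply the shoelace (surveyor's) formula. First the cross-terms c_i = x_i·y_{i+1} − x_{i+1}·y_i:
  -18, -18, 134, 5, 45  ⇒  2A = 148, A = 74.
Then Σ (x_i + x_{i+1})·c_i = 1722, so x̄ = 1722 / (6·74) = 287/74.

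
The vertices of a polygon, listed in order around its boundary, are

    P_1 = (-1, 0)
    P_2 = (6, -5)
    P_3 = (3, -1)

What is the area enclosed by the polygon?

6.5

Σ = (5) + (9) + (-1) = 13
Area = |Σ|/2 = 6.5.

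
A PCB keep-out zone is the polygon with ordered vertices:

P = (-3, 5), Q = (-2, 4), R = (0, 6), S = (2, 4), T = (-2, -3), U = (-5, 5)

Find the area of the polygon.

29.5

P→Q: (-3)(4) − (-2)(5) = -2
Q→R: (-2)(6) − (0)(4) = -12
R→S: (0)(4) − (2)(6) = -12
S→T: (2)(-3) − (-2)(4) = 2
T→U: (-2)(5) − (-5)(-3) = -25
U→P: (-5)(5) − (-3)(5) = -10
Σ = -59
Area = |Σ|/2 = 29.5.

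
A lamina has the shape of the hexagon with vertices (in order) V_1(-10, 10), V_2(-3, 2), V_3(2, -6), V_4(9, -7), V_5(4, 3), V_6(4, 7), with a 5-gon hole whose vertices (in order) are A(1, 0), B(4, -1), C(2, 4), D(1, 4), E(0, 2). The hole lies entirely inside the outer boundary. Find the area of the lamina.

Outer boundary:
Apply the surveyor's formula: 2A = Σ (x_i·y_{i+1} − x_{i+1}·y_i), indices taken mod 6.
Σ = (10) + (14) + (40) + (55) + (16) + (110) = 245
Area = |Σ|/2 = 122.5.
Hole:
A→B: (1)(-1) − (4)(0) = -1
B→C: (4)(4) − (2)(-1) = 18
C→D: (2)(4) − (1)(4) = 4
D→E: (1)(2) − (0)(4) = 2
E→A: (0)(0) − (1)(2) = -2
Σ = 21
Area = |Σ|/2 = 10.5.
Net area = 122.5 − 10.5 = 112.

112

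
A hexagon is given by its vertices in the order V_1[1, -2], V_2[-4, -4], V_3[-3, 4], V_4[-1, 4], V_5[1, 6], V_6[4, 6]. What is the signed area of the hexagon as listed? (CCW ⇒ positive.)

-45

Apply the shoelace formula: 2A = Σ (x_i·y_{i+1} − x_{i+1}·y_i), indices taken mod 6.
Σ = (-12) + (-28) + (-8) + (-10) + (-18) + (-14) = -90
Signed area = Σ/2 = -45 (negative ⇒ clockwise traversal).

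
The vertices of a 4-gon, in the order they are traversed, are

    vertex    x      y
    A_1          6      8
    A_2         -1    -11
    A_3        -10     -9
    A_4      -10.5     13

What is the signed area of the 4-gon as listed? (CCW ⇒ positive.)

Apply the shoelace (surveyor's) formula: 2A = Σ (x_i·y_{i+1} − x_{i+1}·y_i), indices taken mod 4.
Σ = (-58) + (-101) + (-224.5) + (-162) = -545.5
Signed area = Σ/2 = -272.75 (negative ⇒ clockwise traversal).

-272.75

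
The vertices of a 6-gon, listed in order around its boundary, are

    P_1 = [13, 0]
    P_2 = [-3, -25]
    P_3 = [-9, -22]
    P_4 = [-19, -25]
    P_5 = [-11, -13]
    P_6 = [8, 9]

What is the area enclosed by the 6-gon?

408.5

Apply Gauss's area formula: 2A = Σ (x_i·y_{i+1} − x_{i+1}·y_i), indices taken mod 6.
P_1→P_2: (13)(-25) − (-3)(0) = -325
P_2→P_3: (-3)(-22) − (-9)(-25) = -159
P_3→P_4: (-9)(-25) − (-19)(-22) = -193
P_4→P_5: (-19)(-13) − (-11)(-25) = -28
P_5→P_6: (-11)(9) − (8)(-13) = 5
P_6→P_1: (8)(0) − (13)(9) = -117
Σ = -817
Area = |Σ|/2 = 408.5.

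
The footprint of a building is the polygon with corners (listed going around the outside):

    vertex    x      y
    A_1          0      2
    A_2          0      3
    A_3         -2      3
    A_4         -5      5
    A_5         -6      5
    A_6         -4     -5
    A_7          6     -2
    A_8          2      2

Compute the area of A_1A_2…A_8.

Cross-terms: 0, 6, 5, 5, 50, 38, 16, 4  ⇒  Σ = 124
Area = |Σ|/2 = 62.

62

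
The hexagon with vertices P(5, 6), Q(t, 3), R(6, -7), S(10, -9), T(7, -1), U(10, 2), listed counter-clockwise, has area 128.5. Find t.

-9

The doubled signed area Σ (x_i y_{i+1} − x_{i+1} y_i) is linear in t.
With t=0 it equals 140; the coefficient of t is -13 (from the two edges through Q).
So -13·t + 140 = 2·128.5 = 257 ⇒ t = -9.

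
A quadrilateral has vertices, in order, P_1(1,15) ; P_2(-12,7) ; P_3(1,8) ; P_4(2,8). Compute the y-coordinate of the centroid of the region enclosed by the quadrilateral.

Apply the shoelace formula. First the cross-terms c_i = x_i·y_{i+1} − x_{i+1}·y_i:
  187, -103, -8, 22  ⇒  2A = 98, A = 49.
Then Σ (y_i + y_{i+1})·c_i = 2947, so ȳ = 2947 / (6·49) = 421/42.

421/42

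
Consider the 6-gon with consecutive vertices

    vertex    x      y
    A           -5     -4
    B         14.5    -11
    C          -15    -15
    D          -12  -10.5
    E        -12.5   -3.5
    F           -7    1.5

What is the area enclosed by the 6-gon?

194.5

Cross-terms: 113, -382.5, -22.5, -89.25, -43.25, 35.5  ⇒  Σ = -389
Area = |Σ|/2 = 194.5.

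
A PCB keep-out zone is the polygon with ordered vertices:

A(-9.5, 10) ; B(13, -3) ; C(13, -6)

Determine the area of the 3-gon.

Apply the shoelace formula: 2A = Σ (x_i·y_{i+1} − x_{i+1}·y_i), indices taken mod 3.
Cross-terms: -101.5, -39, 73  ⇒  Σ = -67.5
Area = |Σ|/2 = 33.75.

33.75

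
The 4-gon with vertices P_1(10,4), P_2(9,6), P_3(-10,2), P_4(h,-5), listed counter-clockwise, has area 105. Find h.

4

Write out the shoelace sum; only the two edges meeting at P_4 involve h:
2·Area = [((-10)·(-5) − h·2) + (h·4 − 10·(-5))] + 102
       = 2·h + 202 = 210
⇒ h = 4.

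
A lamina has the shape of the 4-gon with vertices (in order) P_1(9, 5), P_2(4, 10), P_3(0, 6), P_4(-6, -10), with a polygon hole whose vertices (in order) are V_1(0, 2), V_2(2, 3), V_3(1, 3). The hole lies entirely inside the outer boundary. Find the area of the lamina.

Outer boundary:
P_1→P_2: (9)(10) − (4)(5) = 70
P_2→P_3: (4)(6) − (0)(10) = 24
P_3→P_4: (0)(-10) − (-6)(6) = 36
P_4→P_1: (-6)(5) − (9)(-10) = 60
Σ = 190
Area = |Σ|/2 = 95.
Hole:
Cross-terms: -4, 3, 2  ⇒  Σ = 1
Area = |Σ|/2 = 0.5.
Net area = 95 − 0.5 = 94.5.

94.5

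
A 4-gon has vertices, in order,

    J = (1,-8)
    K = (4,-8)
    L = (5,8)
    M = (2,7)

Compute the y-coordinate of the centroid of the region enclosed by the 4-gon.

Apply Gauss's area formula. First the cross-terms c_i = x_i·y_{i+1} − x_{i+1}·y_i:
  24, 72, 19, -23  ⇒  2A = 92, A = 46.
Then Σ (y_i + y_{i+1})·c_i = -76, so ȳ = -76 / (6·46) = -19/69.

-19/69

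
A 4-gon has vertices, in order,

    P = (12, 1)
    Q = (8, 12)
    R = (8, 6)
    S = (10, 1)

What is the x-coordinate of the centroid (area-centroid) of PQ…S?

162/17

Apply Gauss's area formula. First the cross-terms c_i = x_i·y_{i+1} − x_{i+1}·y_i:
  136, -48, -52, -2  ⇒  2A = 34, A = 17.
Then Σ (x_i + x_{i+1})·c_i = 972, so x̄ = 972 / (6·17) = 162/17.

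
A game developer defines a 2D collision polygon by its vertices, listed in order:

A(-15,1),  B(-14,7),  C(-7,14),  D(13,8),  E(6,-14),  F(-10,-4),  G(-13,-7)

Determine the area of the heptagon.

A→B: (-15)(7) − (-14)(1) = -91
B→C: (-14)(14) − (-7)(7) = -147
C→D: (-7)(8) − (13)(14) = -238
D→E: (13)(-14) − (6)(8) = -230
E→F: (6)(-4) − (-10)(-14) = -164
F→G: (-10)(-7) − (-13)(-4) = 18
G→A: (-13)(1) − (-15)(-7) = -118
Σ = -970
Area = |Σ|/2 = 485.

485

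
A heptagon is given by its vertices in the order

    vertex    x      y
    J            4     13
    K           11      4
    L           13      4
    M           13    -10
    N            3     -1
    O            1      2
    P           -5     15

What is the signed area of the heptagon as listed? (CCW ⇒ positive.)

-196.5

Apply the shoelace formula: 2A = Σ (x_i·y_{i+1} − x_{i+1}·y_i), indices taken mod 7.
Cross-terms: -127, -8, -182, 17, 7, 25, -125  ⇒  Σ = -393
Signed area = Σ/2 = -196.5 (negative ⇒ clockwise traversal).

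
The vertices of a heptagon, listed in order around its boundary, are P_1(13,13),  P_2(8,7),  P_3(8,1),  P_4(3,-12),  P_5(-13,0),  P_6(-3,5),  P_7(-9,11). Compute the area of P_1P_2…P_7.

314.5

Σ = (-13) + (-48) + (-99) + (-156) + (-65) + (12) + (-260) = -629
Area = |Σ|/2 = 314.5.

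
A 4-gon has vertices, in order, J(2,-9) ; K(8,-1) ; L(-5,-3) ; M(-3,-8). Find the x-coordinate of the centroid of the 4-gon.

14/15

Apply Gauss's area formula. First the cross-terms c_i = x_i·y_{i+1} − x_{i+1}·y_i:
  70, -29, 31, 43  ⇒  2A = 115, A = 57.5.
Then Σ (x_i + x_{i+1})·c_i = 322, so x̄ = 322 / (6·57.5) = 14/15.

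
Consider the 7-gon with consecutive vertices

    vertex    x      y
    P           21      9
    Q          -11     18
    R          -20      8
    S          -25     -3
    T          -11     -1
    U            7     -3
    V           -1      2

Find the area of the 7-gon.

P→Q: (21)(18) − (-11)(9) = 477
Q→R: (-11)(8) − (-20)(18) = 272
R→S: (-20)(-3) − (-25)(8) = 260
S→T: (-25)(-1) − (-11)(-3) = -8
T→U: (-11)(-3) − (7)(-1) = 40
U→V: (7)(2) − (-1)(-3) = 11
V→P: (-1)(9) − (21)(2) = -51
Σ = 1001
Area = |Σ|/2 = 500.5.

500.5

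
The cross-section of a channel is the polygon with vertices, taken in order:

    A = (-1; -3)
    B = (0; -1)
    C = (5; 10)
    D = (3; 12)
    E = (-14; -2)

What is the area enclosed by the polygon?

Apply the shoelace (surveyor's) formula: 2A = Σ (x_i·y_{i+1} − x_{i+1}·y_i), indices taken mod 5.
Σ = (1) + (5) + (30) + (162) + (40) = 238
Area = |Σ|/2 = 119.

119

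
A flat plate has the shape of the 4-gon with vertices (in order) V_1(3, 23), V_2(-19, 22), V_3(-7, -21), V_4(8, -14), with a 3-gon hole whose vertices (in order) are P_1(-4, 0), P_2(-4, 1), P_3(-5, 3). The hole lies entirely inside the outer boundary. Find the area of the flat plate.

Outer boundary:
Apply the shoelace formula: 2A = Σ (x_i·y_{i+1} − x_{i+1}·y_i), indices taken mod 4.
Cross-terms: 503, 553, 266, 226  ⇒  Σ = 1548
Area = |Σ|/2 = 774.
Hole:
P_1→P_2: (-4)(1) − (-4)(0) = -4
P_2→P_3: (-4)(3) − (-5)(1) = -7
P_3→P_1: (-5)(0) − (-4)(3) = 12
Σ = 1
Area = |Σ|/2 = 0.5.
Net area = 774 − 0.5 = 773.5.

773.5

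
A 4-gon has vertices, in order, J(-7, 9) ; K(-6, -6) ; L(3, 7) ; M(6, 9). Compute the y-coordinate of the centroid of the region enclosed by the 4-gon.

355/87

Apply the shoelace formula. First the cross-terms c_i = x_i·y_{i+1} − x_{i+1}·y_i:
  96, -24, -15, 117  ⇒  2A = 174, A = 87.
Then Σ (y_i + y_{i+1})·c_i = 2130, so ȳ = 2130 / (6·87) = 355/87.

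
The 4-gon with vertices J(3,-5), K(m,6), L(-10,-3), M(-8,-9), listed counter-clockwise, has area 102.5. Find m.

-3

The doubled signed area Σ (x_i y_{i+1} − x_{i+1} y_i) is linear in m.
With m=0 it equals 211; the coefficient of m is 2 (from the two edges through K).
So 2·m + 211 = 2·102.5 = 205 ⇒ m = -3.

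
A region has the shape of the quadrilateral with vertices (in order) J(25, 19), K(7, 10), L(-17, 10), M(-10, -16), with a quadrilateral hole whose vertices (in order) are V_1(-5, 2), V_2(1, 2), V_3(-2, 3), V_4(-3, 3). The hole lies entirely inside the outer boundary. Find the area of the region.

466

Outer boundary:
Σ = (117) + (240) + (372) + (210) = 939
Area = |Σ|/2 = 469.5.
Hole:
Apply Gauss's area formula: 2A = Σ (x_i·y_{i+1} − x_{i+1}·y_i), indices taken mod 4.
Σ = (-12) + (7) + (3) + (9) = 7
Area = |Σ|/2 = 3.5.
Net area = 469.5 − 3.5 = 466.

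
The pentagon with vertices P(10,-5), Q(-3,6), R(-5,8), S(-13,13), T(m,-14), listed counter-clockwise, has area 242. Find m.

The doubled signed area Σ (x_i y_{i+1} − x_{i+1} y_i) is linear in m.
With m=0 it equals 412; the coefficient of m is -18 (from the two edges through T).
So -18·m + 412 = 2·242 = 484 ⇒ m = -4.

-4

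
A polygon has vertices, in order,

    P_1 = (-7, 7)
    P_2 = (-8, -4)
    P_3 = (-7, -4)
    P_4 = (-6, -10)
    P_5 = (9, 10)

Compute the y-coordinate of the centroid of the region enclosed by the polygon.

167/81

Apply Gauss's area formula. First the cross-terms c_i = x_i·y_{i+1} − x_{i+1}·y_i:
  84, 4, 46, 30, 133  ⇒  2A = 297, A = 148.5.
Then Σ (y_i + y_{i+1})·c_i = 1837, so ȳ = 1837 / (6·148.5) = 167/81.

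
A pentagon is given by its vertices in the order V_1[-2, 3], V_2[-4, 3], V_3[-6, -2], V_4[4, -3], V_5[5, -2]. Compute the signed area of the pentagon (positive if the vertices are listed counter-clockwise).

Apply Gauss's area formula: 2A = Σ (x_i·y_{i+1} − x_{i+1}·y_i), indices taken mod 5.
Σ = (6) + (26) + (26) + (7) + (11) = 76
Signed area = Σ/2 = 38 (positive ⇒ counter-clockwise traversal).

38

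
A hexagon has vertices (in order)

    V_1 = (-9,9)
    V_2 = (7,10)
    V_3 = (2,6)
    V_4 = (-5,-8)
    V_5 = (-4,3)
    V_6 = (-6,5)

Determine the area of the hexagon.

Σ = (-153) + (22) + (14) + (-47) + (-2) + (-9) = -175
Area = |Σ|/2 = 87.5.

87.5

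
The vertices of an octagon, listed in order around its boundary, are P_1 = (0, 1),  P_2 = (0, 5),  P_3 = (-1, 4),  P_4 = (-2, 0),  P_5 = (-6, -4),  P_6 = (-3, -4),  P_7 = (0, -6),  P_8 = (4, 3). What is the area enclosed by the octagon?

39.5

Apply the shoelace (surveyor's) formula: 2A = Σ (x_i·y_{i+1} − x_{i+1}·y_i), indices taken mod 8.
Σ = (0) + (5) + (8) + (8) + (12) + (18) + (24) + (4) = 79
Area = |Σ|/2 = 39.5.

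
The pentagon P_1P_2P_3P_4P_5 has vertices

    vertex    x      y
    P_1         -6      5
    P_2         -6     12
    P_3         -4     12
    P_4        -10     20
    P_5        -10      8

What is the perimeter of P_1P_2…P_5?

36

|P_1P_2| = √((0)² + (7)²) = √49 = 7
|P_2P_3| = √((2)² + (0)²) = √4 = 2
|P_3P_4| = √((-6)² + (8)²) = √100 = 10
|P_4P_5| = √((0)² + (-12)²) = √144 = 12
|P_5P_1| = √((4)² + (-3)²) = √25 = 5
Perimeter = 7 + 2 + 10 + 12 + 5 = 36.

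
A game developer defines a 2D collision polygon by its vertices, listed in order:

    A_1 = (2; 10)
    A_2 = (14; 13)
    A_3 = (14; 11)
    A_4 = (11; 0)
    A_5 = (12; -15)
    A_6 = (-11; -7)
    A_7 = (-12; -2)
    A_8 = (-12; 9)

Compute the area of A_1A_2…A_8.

504.5

A_1→A_2: (2)(13) − (14)(10) = -114
A_2→A_3: (14)(11) − (14)(13) = -28
A_3→A_4: (14)(0) − (11)(11) = -121
A_4→A_5: (11)(-15) − (12)(0) = -165
A_5→A_6: (12)(-7) − (-11)(-15) = -249
A_6→A_7: (-11)(-2) − (-12)(-7) = -62
A_7→A_8: (-12)(9) − (-12)(-2) = -132
A_8→A_1: (-12)(10) − (2)(9) = -138
Σ = -1009
Area = |Σ|/2 = 504.5.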